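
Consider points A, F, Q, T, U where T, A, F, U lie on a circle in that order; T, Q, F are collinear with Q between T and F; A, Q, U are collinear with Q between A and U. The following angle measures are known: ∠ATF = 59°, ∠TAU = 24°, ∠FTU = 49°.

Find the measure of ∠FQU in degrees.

∠FQU = 97°

1. ∠AUF = 59°  [same arc AF]
2. ∠TFU = 24°  [same arc TU]
3. ∠FQU = 97°  [△FQU]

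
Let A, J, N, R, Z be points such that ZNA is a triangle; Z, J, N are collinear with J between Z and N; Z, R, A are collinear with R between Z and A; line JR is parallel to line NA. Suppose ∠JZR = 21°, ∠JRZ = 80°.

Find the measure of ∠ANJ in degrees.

∠ANJ = 79°

1. ∠RJZ = 79°  [△ZJR]
2. ∠NJR = 101°  [linear pair at J on ZN]
3. ∠ANJ = 79°  [JR∥NA, co-interior at N–J]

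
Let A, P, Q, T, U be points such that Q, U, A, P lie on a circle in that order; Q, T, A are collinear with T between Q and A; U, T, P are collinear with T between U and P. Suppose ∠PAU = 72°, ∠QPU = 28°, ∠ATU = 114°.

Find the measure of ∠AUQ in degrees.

∠AUQ = 82°

1. ∠PQU = 108°  [cyclic QUAP, opposite ∠Q+∠A]
2. ∠QAU = 28°  [same arc QU]
3. ∠PUQ = 44°  [△QUP]
4. ∠QTU = 66°  [linear pair at T on QA]
5. ∠AQU = 70°  [△QTU]
6. ∠AUQ = 82°  [△QUA]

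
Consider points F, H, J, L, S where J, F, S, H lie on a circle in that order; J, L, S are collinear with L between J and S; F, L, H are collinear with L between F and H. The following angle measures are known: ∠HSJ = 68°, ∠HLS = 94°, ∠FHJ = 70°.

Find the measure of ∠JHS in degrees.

1. ∠HLJ = 86°  [linear pair at L on JS]
2. ∠HJS = 24°  [△JLH]
3. ∠JHS = 88°  [△JSH]

∠JHS = 88°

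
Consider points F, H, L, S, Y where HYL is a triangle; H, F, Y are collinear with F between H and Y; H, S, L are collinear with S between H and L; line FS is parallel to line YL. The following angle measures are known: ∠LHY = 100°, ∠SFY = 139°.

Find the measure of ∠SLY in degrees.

∠SLY = 39°

1. ∠FHS = 100°  [F on HY, S on HL]
2. ∠HFS = 41°  [linear pair at F on HY]
3. ∠FSH = 39°  [△HFS]
4. ∠FSL = 141°  [linear pair at S on HL]
5. ∠SLY = 39°  [FS∥YL, co-interior at L–S]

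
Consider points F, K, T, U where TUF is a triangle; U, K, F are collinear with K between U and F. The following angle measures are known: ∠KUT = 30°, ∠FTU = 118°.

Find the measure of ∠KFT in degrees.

∠KFT = 32°

1. ∠FUT = 30°  [K on ray UF]
2. ∠TFU = 32°  [△TUF]
3. ∠KFT = 32°  [K on ray FU]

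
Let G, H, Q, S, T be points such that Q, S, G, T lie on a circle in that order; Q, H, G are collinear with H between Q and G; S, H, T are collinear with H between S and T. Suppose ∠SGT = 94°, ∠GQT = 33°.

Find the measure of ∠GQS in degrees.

∠GQS = 53°

1. ∠GST = 33°  [same arc GT]
2. ∠GTS = 53°  [△SGT]
3. ∠GQS = 53°  [same arc SG]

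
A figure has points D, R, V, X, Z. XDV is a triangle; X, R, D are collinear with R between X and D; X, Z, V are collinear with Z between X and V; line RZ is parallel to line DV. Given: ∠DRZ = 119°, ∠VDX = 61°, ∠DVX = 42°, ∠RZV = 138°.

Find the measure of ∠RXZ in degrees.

1. ∠XRZ = 61°  [linear pair at R on XD]
2. ∠RZX = 42°  [RZ∥DV, corresponding at Z]
3. ∠RXZ = 77°  [△XRZ]

∠RXZ = 77°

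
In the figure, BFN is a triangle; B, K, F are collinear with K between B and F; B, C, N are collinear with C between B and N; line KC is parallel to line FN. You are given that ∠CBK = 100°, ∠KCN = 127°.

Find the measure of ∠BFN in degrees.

1. ∠BCK = 53°  [linear pair at C on BN]
2. ∠BKC = 27°  [△BKC]
3. ∠BFN = 27°  [KC∥FN, corresponding at K]

∠BFN = 27°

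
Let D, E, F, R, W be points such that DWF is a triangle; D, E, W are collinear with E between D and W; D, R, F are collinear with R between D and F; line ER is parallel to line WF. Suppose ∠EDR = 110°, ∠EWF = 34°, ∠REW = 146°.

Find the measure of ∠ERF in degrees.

1. ∠DER = 34°  [linear pair at E on DW]
2. ∠DRE = 36°  [△DER]
3. ∠ERF = 144°  [linear pair at R on DF]

∠ERF = 144°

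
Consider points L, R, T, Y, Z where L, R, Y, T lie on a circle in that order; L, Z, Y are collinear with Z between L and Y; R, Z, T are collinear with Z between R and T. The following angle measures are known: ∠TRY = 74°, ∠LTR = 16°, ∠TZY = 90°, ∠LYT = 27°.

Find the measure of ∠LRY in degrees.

1. ∠TLY = 74°  [same arc YT]
2. ∠LTY = 79°  [△LYT]
3. ∠LRY = 101°  [cyclic LRYT, opposite ∠R+∠T]

∠LRY = 101°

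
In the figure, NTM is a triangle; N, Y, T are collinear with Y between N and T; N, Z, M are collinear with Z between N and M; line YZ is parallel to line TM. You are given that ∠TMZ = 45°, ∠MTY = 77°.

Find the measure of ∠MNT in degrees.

1. ∠NMT = 45°  [Z on ray MN]
2. ∠MTN = 77°  [Y on ray TN]
3. ∠MNT = 58°  [△NTM]

∠MNT = 58°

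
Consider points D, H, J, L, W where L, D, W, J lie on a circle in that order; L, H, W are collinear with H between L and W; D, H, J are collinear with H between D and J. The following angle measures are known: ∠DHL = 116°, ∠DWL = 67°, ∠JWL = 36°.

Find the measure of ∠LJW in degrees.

1. ∠JHW = 116°  [vertical angles at H]
2. ∠DJL = 67°  [same arc LD]
3. ∠JHL = 64°  [linear pair at H on LW]
4. ∠JLW = 49°  [△LHJ]
5. ∠LJW = 95°  [△LWJ]

∠LJW = 95°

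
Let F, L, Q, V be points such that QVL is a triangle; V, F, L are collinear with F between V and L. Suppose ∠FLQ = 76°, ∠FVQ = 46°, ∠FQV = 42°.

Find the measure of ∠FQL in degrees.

1. ∠QFV = 92°  [△QVF]
2. ∠LFQ = 88°  [linear pair at F on VL]
3. ∠FQL = 16°  [△QFL]

∠FQL = 16°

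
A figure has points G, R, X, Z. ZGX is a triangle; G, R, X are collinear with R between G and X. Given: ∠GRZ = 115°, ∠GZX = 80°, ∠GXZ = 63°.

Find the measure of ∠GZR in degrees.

∠GZR = 28°

1. ∠XGZ = 37°  [△ZGX]
2. ∠RGZ = 37°  [R on ray GX]
3. ∠GZR = 28°  [△ZGR]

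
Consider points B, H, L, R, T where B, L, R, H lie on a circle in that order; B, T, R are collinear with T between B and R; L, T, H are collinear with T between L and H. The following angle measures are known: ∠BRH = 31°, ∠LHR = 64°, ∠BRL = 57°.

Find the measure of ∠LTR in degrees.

1. ∠BLH = 31°  [same arc BH]
2. ∠LBR = 64°  [same arc LR]
3. ∠BTL = 85°  [△BTL]
4. ∠LTR = 95°  [linear pair at T on BR]

∠LTR = 95°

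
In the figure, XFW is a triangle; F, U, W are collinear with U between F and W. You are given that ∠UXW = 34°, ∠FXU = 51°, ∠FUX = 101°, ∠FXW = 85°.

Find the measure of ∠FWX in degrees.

∠FWX = 67°

1. ∠UFX = 28°  [△XFU]
2. ∠WFX = 28°  [U on ray FW]
3. ∠FWX = 67°  [△XFW]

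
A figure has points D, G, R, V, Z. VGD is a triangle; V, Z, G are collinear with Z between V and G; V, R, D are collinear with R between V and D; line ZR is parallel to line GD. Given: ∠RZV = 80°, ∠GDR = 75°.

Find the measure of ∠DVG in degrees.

∠DVG = 25°

1. ∠DGV = 80°  [ZR∥GD, corresponding at Z]
2. ∠GDV = 75°  [R on ray DV]
3. ∠DVG = 25°  [△VGD]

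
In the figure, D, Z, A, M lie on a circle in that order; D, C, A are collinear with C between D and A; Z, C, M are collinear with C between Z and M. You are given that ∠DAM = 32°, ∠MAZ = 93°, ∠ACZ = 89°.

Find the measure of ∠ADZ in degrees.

∠ADZ = 57°

1. ∠DZM = 32°  [same arc DM]
2. ∠DCZ = 91°  [linear pair at C on DA]
3. ∠ADZ = 57°  [△DCZ]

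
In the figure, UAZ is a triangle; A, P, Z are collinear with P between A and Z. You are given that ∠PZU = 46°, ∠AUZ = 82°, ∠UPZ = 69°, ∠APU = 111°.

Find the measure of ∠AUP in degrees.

1. ∠AZU = 46°  [P on ray ZA]
2. ∠UAZ = 52°  [△UAZ]
3. ∠PAU = 52°  [P on ray AZ]
4. ∠AUP = 17°  [△UAP]

∠AUP = 17°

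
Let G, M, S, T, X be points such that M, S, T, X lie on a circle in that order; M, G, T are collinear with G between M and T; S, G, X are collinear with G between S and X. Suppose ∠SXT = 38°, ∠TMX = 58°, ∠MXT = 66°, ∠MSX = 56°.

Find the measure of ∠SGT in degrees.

∠SGT = 94°

1. ∠SMT = 38°  [same arc ST]
2. ∠TSX = 58°  [same arc TX]
3. ∠MST = 114°  [cyclic MSTX, opposite ∠S+∠X]
4. ∠MTS = 28°  [△MST]
5. ∠SGT = 94°  [△SGT]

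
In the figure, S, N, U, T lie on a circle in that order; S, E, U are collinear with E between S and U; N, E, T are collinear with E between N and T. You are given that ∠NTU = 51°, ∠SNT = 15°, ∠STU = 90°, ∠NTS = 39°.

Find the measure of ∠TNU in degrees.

1. ∠SUT = 15°  [same arc ST]
2. ∠TSU = 75°  [△SUT]
3. ∠TNU = 75°  [same arc UT]

∠TNU = 75°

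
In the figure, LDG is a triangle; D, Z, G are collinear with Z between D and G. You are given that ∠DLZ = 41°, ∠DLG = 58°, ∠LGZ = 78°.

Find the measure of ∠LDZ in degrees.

1. ∠DGL = 78°  [Z on ray GD]
2. ∠GDL = 44°  [△LDG]
3. ∠LDZ = 44°  [Z on ray DG]

∠LDZ = 44°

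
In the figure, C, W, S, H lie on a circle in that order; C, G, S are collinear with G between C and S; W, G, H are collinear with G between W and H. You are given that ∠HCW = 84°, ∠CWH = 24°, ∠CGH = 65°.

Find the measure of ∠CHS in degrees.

∠CHS = 113°

1. ∠CHW = 72°  [△CWH]
2. ∠CSH = 24°  [same arc CH]
3. ∠HCS = 43°  [△CGH]
4. ∠CHS = 113°  [△CSH]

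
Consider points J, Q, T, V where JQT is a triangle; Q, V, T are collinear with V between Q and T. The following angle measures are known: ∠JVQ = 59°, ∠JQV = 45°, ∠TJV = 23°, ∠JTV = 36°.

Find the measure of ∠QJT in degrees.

1. ∠JQT = 45°  [V on ray QT]
2. ∠JTQ = 36°  [V on ray TQ]
3. ∠QJT = 99°  [△JQT]

∠QJT = 99°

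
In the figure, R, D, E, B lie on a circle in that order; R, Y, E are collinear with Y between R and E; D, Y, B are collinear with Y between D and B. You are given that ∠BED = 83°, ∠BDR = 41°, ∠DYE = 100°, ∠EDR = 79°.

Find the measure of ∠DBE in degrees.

1. ∠BER = 41°  [same arc RB]
2. ∠BYR = 100°  [vertical angles at Y]
3. ∠BYE = 80°  [linear pair at Y on RE]
4. ∠DBE = 59°  [△EYB]

∠DBE = 59°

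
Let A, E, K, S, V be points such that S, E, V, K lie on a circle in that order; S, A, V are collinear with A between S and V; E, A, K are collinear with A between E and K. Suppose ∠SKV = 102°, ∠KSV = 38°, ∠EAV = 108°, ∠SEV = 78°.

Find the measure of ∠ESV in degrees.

∠ESV = 68°

1. ∠KEV = 38°  [same arc VK]
2. ∠EVS = 34°  [△EAV]
3. ∠ESV = 68°  [△SEV]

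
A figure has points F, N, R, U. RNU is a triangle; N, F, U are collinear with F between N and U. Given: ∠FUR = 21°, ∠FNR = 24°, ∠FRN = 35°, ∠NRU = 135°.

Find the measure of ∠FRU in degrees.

1. ∠NFR = 121°  [△RNF]
2. ∠RFU = 59°  [linear pair at F on NU]
3. ∠FRU = 100°  [△RFU]

∠FRU = 100°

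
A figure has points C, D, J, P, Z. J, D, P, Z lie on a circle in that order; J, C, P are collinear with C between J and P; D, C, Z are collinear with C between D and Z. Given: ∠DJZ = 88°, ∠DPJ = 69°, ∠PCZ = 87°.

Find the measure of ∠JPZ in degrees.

∠JPZ = 23°

1. ∠DZJ = 69°  [same arc JD]
2. ∠JDZ = 23°  [△JDZ]
3. ∠JPZ = 23°  [same arc JZ]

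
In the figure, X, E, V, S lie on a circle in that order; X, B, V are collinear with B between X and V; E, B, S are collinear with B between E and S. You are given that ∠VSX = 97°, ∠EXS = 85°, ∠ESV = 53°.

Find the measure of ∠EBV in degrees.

1. ∠VEX = 83°  [cyclic XEVS, opposite ∠E+∠S]
2. ∠EVS = 95°  [cyclic XEVS, opposite ∠X+∠V]
3. ∠EXV = 53°  [same arc EV]
4. ∠SEV = 32°  [△EVS]
5. ∠EVX = 44°  [△XEV]
6. ∠EBV = 104°  [△EBV]

∠EBV = 104°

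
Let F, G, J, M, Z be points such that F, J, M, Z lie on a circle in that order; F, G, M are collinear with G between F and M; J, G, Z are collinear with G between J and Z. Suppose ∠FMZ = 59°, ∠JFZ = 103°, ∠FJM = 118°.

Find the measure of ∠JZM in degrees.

1. ∠FJZ = 59°  [same arc FZ]
2. ∠FZJ = 18°  [△FJZ]
3. ∠FMJ = 18°  [same arc FJ]
4. ∠JFM = 44°  [△FJM]
5. ∠JZM = 44°  [same arc JM]

∠JZM = 44°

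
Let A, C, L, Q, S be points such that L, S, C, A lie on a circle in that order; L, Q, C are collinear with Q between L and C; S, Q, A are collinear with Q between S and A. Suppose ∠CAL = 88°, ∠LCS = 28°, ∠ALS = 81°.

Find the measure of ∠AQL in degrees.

1. ∠CSL = 92°  [cyclic LSCA, opposite ∠S+∠A]
2. ∠LAS = 28°  [same arc LS]
3. ∠CLS = 60°  [△LSC]
4. ∠ASL = 71°  [△LSA]
5. ∠CAS = 60°  [same arc SC]
6. ∠ACL = 71°  [same arc LA]
7. ∠AQC = 49°  [△CQA]
8. ∠AQL = 131°  [linear pair at Q on LC]

∠AQL = 131°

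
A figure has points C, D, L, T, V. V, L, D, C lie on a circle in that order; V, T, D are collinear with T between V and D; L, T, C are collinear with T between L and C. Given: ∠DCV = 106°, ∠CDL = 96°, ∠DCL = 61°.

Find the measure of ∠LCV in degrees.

∠LCV = 45°

1. ∠DLV = 74°  [cyclic VLDC, opposite ∠L+∠C]
2. ∠DVL = 61°  [same arc LD]
3. ∠LDV = 45°  [△VLD]
4. ∠LCV = 45°  [same arc VL]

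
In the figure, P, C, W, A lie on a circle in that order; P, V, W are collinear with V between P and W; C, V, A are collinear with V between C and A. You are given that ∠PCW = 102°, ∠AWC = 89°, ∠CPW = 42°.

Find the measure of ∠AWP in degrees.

1. ∠CWP = 36°  [△PCW]
2. ∠APC = 91°  [cyclic PCWA, opposite ∠P+∠W]
3. ∠CAP = 36°  [same arc PC]
4. ∠ACP = 53°  [△PCA]
5. ∠AWP = 53°  [same arc PA]

∠AWP = 53°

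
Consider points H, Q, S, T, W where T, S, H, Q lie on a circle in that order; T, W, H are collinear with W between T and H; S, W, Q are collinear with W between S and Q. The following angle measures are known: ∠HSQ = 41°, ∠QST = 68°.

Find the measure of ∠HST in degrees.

∠HST = 109°

1. ∠HTQ = 41°  [same arc HQ]
2. ∠QHT = 68°  [same arc TQ]
3. ∠HQT = 71°  [△THQ]
4. ∠HST = 109°  [cyclic TSHQ, opposite ∠S+∠Q]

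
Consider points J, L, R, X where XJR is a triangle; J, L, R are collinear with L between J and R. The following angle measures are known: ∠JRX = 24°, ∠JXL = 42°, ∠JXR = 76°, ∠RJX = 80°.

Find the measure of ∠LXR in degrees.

1. ∠LRX = 24°  [L on ray RJ]
2. ∠LJX = 80°  [L on ray JR]
3. ∠JLX = 58°  [△XJL]
4. ∠RLX = 122°  [linear pair at L on JR]
5. ∠LXR = 34°  [△XLR]

∠LXR = 34°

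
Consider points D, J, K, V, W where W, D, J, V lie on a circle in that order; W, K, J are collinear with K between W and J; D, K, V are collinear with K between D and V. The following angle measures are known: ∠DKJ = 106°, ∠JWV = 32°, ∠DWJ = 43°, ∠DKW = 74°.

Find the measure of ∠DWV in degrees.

∠DWV = 75°

1. ∠VKW = 106°  [vertical angles at K]
2. ∠DVW = 42°  [△WKV]
3. ∠VDW = 63°  [△WKD]
4. ∠DWV = 75°  [△WDV]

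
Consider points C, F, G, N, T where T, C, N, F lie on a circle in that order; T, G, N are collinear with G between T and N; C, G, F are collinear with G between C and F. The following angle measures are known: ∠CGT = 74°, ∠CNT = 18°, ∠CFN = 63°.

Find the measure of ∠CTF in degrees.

1. ∠CGN = 106°  [linear pair at G on TN]
2. ∠FCN = 56°  [△CGN]
3. ∠CNF = 61°  [△CNF]
4. ∠CTF = 119°  [cyclic TCNF, opposite ∠T+∠N]

∠CTF = 119°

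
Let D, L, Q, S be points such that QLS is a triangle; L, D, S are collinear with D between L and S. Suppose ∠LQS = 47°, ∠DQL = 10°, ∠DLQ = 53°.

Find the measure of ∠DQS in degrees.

1. ∠LDQ = 117°  [△QLD]
2. ∠QLS = 53°  [D on ray LS]
3. ∠QDS = 63°  [linear pair at D on LS]
4. ∠LSQ = 80°  [△QLS]
5. ∠DSQ = 80°  [D on ray SL]
6. ∠DQS = 37°  [△QDS]

∠DQS = 37°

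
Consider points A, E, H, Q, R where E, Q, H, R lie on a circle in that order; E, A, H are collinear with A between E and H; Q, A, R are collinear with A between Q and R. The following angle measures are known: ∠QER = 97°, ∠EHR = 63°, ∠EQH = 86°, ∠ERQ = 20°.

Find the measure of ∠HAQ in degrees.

∠HAQ = 137°

1. ∠ERH = 94°  [cyclic EQHR, opposite ∠Q+∠R]
2. ∠EHQ = 20°  [same arc EQ]
3. ∠HER = 23°  [△EHR]
4. ∠HQR = 23°  [same arc HR]
5. ∠HAQ = 137°  [△QAH]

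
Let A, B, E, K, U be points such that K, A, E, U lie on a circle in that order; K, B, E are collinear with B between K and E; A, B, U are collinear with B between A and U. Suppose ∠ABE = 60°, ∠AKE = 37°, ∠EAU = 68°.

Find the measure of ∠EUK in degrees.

∠EUK = 89°

1. ∠AEK = 52°  [△ABE]
2. ∠EAK = 91°  [△KAE]
3. ∠EUK = 89°  [cyclic KAEU, opposite ∠A+∠U]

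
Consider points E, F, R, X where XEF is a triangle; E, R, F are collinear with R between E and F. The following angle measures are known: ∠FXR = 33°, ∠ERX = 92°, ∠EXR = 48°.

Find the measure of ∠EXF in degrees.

1. ∠REX = 40°  [△XER]
2. ∠FRX = 88°  [linear pair at R on EF]
3. ∠FEX = 40°  [R on ray EF]
4. ∠RFX = 59°  [△XRF]
5. ∠EFX = 59°  [R on ray FE]
6. ∠EXF = 81°  [△XEF]

∠EXF = 81°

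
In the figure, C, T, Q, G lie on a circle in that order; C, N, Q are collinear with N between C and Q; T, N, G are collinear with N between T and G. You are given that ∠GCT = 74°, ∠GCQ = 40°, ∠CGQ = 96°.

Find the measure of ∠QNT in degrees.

∠QNT = 78°

1. ∠GQT = 106°  [cyclic CTQG, opposite ∠C+∠Q]
2. ∠GTQ = 40°  [same arc QG]
3. ∠CQG = 44°  [△CQG]
4. ∠QGT = 34°  [△TQG]
5. ∠CTG = 44°  [same arc CG]
6. ∠QCT = 34°  [same arc TQ]
7. ∠CNT = 102°  [△CNT]
8. ∠QNT = 78°  [linear pair at N on CQ]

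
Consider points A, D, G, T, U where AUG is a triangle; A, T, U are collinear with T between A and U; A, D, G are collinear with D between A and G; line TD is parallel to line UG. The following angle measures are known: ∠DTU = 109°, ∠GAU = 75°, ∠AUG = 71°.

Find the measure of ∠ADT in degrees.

1. ∠ATD = 71°  [linear pair at T on AU]
2. ∠DAT = 75°  [T on AU, D on AG]
3. ∠ADT = 34°  [△ATD]

∠ADT = 34°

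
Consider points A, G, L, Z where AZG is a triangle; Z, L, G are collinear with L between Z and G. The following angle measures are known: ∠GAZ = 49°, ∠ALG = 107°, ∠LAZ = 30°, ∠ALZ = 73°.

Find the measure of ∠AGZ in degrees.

∠AGZ = 54°

1. ∠AZL = 77°  [△AZL]
2. ∠AZG = 77°  [L on ray ZG]
3. ∠AGZ = 54°  [△AZG]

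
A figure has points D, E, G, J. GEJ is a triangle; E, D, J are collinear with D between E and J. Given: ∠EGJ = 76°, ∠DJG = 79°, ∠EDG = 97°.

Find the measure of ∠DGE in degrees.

∠DGE = 58°

1. ∠EJG = 79°  [D on ray JE]
2. ∠GEJ = 25°  [△GEJ]
3. ∠DEG = 25°  [D on ray EJ]
4. ∠DGE = 58°  [△GED]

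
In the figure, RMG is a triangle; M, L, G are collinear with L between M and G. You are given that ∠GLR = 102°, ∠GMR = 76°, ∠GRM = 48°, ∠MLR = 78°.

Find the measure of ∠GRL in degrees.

∠GRL = 22°

1. ∠MGR = 56°  [△RMG]
2. ∠LGR = 56°  [L on ray GM]
3. ∠GRL = 22°  [△RLG]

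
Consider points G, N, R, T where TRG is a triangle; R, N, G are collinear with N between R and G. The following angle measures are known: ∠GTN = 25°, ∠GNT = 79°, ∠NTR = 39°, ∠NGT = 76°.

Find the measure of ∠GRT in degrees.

1. ∠RNT = 101°  [linear pair at N on RG]
2. ∠NRT = 40°  [△TRN]
3. ∠GRT = 40°  [N on ray RG]

∠GRT = 40°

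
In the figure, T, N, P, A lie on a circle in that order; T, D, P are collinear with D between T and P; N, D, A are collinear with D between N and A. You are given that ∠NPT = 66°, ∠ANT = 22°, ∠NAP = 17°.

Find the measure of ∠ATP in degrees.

1. ∠NAT = 66°  [same arc TN]
2. ∠APT = 22°  [same arc TA]
3. ∠ADP = 141°  [△PDA]
4. ∠ADT = 39°  [linear pair at D on TP]
5. ∠ATP = 75°  [△TDA]

∠ATP = 75°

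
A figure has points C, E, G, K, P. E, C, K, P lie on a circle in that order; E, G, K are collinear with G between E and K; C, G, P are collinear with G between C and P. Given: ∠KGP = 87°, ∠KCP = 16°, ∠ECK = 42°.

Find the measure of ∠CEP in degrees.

1. ∠EGP = 93°  [linear pair at G on EK]
2. ∠KEP = 16°  [same arc KP]
3. ∠EPK = 138°  [cyclic ECKP, opposite ∠C+∠P]
4. ∠CPE = 71°  [△EGP]
5. ∠EKP = 26°  [△EKP]
6. ∠ECP = 26°  [same arc EP]
7. ∠CEP = 83°  [△ECP]

∠CEP = 83°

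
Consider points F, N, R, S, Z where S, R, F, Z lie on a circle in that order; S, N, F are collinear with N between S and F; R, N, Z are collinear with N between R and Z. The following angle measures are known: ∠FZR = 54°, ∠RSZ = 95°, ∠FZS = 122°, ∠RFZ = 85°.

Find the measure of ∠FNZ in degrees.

1. ∠FRZ = 41°  [△RFZ]
2. ∠FSZ = 41°  [same arc FZ]
3. ∠SFZ = 17°  [△SFZ]
4. ∠FNZ = 109°  [△FNZ]

∠FNZ = 109°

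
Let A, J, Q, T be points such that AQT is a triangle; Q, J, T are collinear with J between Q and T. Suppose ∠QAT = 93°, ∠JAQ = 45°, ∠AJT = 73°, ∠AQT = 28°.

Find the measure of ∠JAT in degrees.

∠JAT = 48°

1. ∠ATQ = 59°  [△AQT]
2. ∠ATJ = 59°  [J on ray TQ]
3. ∠JAT = 48°  [△AJT]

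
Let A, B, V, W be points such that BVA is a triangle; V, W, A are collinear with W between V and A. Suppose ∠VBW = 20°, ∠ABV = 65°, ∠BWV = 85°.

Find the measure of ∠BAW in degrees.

1. ∠BVW = 75°  [△BVW]
2. ∠AVB = 75°  [W on ray VA]
3. ∠BAV = 40°  [△BVA]
4. ∠BAW = 40°  [W on ray AV]

∠BAW = 40°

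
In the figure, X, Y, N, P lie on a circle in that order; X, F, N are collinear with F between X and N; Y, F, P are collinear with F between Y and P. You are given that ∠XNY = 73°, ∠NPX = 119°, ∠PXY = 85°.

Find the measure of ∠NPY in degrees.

∠NPY = 46°

1. ∠NYX = 61°  [cyclic XYNP, opposite ∠Y+∠P]
2. ∠NXY = 46°  [△XYN]
3. ∠NPY = 46°  [same arc YN]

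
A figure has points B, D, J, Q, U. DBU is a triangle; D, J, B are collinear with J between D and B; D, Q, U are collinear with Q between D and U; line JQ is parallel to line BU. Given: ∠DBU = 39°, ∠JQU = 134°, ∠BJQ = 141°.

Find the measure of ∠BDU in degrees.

1. ∠DJQ = 39°  [JQ∥BU, corresponding at J]
2. ∠DQJ = 46°  [linear pair at Q on DU]
3. ∠JDQ = 95°  [△DJQ]
4. ∠BDU = 95°  [J on DB, Q on DU]

∠BDU = 95°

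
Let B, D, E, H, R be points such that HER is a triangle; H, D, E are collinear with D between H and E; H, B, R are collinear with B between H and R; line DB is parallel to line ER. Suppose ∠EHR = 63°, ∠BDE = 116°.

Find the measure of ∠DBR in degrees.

1. ∠BHD = 63°  [D on HE, B on HR]
2. ∠BDH = 64°  [linear pair at D on HE]
3. ∠DBH = 53°  [△HDB]
4. ∠DBR = 127°  [linear pair at B on HR]

∠DBR = 127°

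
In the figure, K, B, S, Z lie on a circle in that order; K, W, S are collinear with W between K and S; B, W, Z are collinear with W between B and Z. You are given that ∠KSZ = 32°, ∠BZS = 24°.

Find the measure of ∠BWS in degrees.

1. ∠KBZ = 32°  [same arc KZ]
2. ∠BKS = 24°  [same arc BS]
3. ∠BWK = 124°  [△KWB]
4. ∠BWS = 56°  [linear pair at W on KS]

∠BWS = 56°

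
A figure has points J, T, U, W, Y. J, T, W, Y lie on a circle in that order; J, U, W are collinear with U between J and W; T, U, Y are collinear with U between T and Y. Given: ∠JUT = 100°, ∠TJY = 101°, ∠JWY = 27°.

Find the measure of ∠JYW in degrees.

1. ∠WUY = 100°  [vertical angles at U]
2. ∠JTY = 27°  [same arc JY]
3. ∠JUY = 80°  [linear pair at U on JW]
4. ∠JYT = 52°  [△JTY]
5. ∠WJY = 48°  [△JUY]
6. ∠JYW = 105°  [△JWY]

∠JYW = 105°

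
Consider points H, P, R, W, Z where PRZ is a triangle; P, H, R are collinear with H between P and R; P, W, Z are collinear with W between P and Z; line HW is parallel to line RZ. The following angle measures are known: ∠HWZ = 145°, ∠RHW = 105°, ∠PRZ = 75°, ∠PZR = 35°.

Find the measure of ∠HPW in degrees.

∠HPW = 70°

1. ∠HWP = 35°  [linear pair at W on PZ]
2. ∠PHW = 75°  [linear pair at H on PR]
3. ∠HPW = 70°  [△PHW]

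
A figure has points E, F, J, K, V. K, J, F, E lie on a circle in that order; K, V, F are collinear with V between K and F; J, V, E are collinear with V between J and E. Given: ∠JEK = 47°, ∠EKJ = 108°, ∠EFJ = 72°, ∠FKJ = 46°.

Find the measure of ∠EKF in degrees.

1. ∠JFK = 47°  [same arc KJ]
2. ∠EJK = 25°  [△KJE]
3. ∠FJK = 87°  [△KJF]
4. ∠EFK = 25°  [same arc KE]
5. ∠FEK = 93°  [cyclic KJFE, opposite ∠J+∠E]
6. ∠EKF = 62°  [△KFE]

∠EKF = 62°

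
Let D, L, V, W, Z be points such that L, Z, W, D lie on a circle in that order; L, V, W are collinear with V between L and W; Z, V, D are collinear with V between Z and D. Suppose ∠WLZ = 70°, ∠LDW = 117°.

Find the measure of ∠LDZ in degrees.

∠LDZ = 47°

1. ∠LZW = 63°  [cyclic LZWD, opposite ∠Z+∠D]
2. ∠LWZ = 47°  [△LZW]
3. ∠LDZ = 47°  [same arc LZ]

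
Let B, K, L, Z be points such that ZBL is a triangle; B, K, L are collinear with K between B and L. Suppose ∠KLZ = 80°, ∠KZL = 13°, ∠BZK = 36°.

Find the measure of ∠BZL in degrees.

1. ∠LKZ = 87°  [△ZKL]
2. ∠BLZ = 80°  [K on ray LB]
3. ∠BKZ = 93°  [linear pair at K on BL]
4. ∠KBZ = 51°  [△ZBK]
5. ∠LBZ = 51°  [K on ray BL]
6. ∠BZL = 49°  [△ZBL]

∠BZL = 49°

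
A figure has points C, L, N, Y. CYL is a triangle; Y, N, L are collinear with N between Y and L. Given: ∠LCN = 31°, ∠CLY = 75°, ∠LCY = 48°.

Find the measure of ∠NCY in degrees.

1. ∠CYL = 57°  [△CYL]
2. ∠CLN = 75°  [N on ray LY]
3. ∠CYN = 57°  [N on ray YL]
4. ∠CNL = 74°  [△CNL]
5. ∠CNY = 106°  [linear pair at N on YL]
6. ∠NCY = 17°  [△CYN]

∠NCY = 17°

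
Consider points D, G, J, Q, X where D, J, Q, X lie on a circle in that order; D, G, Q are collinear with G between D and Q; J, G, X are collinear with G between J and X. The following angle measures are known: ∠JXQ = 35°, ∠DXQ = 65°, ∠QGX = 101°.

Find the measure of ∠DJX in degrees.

1. ∠JDQ = 35°  [same arc JQ]
2. ∠DGJ = 101°  [vertical angles at G]
3. ∠DJX = 44°  [△DGJ]

∠DJX = 44°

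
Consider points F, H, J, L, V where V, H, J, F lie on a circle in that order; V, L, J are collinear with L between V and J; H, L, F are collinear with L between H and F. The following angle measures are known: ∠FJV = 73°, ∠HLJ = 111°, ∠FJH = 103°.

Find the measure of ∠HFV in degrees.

1. ∠FHV = 73°  [same arc VF]
2. ∠FVH = 77°  [cyclic VHJF, opposite ∠V+∠J]
3. ∠HFV = 30°  [△VHF]

∠HFV = 30°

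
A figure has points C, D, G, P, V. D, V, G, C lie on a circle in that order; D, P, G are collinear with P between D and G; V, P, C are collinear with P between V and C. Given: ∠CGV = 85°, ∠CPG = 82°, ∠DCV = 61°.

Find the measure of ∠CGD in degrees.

1. ∠CDV = 95°  [cyclic DVGC, opposite ∠D+∠G]
2. ∠CVD = 24°  [△DVC]
3. ∠CGD = 24°  [same arc DC]

∠CGD = 24°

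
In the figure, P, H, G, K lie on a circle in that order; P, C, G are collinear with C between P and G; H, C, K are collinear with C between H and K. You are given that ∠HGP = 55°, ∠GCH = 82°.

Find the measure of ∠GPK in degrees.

1. ∠HKP = 55°  [same arc PH]
2. ∠KCP = 82°  [vertical angles at C]
3. ∠GPK = 43°  [△PCK]

∠GPK = 43°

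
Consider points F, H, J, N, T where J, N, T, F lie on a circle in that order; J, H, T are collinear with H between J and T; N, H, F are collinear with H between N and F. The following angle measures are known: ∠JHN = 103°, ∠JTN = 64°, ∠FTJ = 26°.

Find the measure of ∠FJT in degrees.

∠FJT = 39°

1. ∠FHT = 103°  [vertical angles at H]
2. ∠JFN = 64°  [same arc JN]
3. ∠FHJ = 77°  [linear pair at H on JT]
4. ∠FJT = 39°  [△JHF]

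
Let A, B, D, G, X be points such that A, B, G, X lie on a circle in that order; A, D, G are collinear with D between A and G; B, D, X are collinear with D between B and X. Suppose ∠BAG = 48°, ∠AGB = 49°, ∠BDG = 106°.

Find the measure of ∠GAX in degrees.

1. ∠AXB = 49°  [same arc AB]
2. ∠ADX = 106°  [vertical angles at D]
3. ∠GAX = 25°  [△ADX]

∠GAX = 25°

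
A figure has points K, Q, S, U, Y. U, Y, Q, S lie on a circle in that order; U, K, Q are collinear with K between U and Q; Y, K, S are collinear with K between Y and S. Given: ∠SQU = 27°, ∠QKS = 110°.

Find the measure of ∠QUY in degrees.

1. ∠SYU = 27°  [same arc US]
2. ∠UKY = 110°  [vertical angles at K]
3. ∠QUY = 43°  [△UKY]

∠QUY = 43°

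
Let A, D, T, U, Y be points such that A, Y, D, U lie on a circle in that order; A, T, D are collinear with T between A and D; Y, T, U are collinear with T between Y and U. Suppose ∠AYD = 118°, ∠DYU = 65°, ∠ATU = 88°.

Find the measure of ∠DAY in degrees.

1. ∠AUD = 62°  [cyclic AYDU, opposite ∠Y+∠U]
2. ∠DAU = 65°  [same arc DU]
3. ∠DTY = 88°  [vertical angles at T]
4. ∠ADU = 53°  [△ADU]
5. ∠ATY = 92°  [linear pair at T on AD]
6. ∠AYU = 53°  [same arc AU]
7. ∠DAY = 35°  [△ATY]

∠DAY = 35°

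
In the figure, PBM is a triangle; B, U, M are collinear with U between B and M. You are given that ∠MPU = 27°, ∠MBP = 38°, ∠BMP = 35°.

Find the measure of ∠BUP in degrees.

∠BUP = 62°

1. ∠PMU = 35°  [U on ray MB]
2. ∠MUP = 118°  [△PUM]
3. ∠BUP = 62°  [linear pair at U on BM]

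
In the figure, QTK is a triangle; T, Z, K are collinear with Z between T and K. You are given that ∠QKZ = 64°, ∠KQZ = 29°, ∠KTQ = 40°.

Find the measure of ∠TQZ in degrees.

1. ∠KZQ = 87°  [△QZK]
2. ∠QTZ = 40°  [Z on ray TK]
3. ∠QZT = 93°  [linear pair at Z on TK]
4. ∠TQZ = 47°  [△QTZ]

∠TQZ = 47°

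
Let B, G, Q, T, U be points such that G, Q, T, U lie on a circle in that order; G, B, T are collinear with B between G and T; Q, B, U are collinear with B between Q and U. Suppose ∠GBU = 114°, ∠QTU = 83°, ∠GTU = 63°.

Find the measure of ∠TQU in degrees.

∠TQU = 46°

1. ∠TBU = 66°  [linear pair at B on GT]
2. ∠QUT = 51°  [△TBU]
3. ∠TQU = 46°  [△QTU]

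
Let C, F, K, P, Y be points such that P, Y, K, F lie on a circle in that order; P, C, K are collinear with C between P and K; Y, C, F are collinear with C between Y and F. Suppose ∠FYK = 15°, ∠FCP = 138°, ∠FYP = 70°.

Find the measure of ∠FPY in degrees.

∠FPY = 83°

1. ∠FPK = 15°  [same arc KF]
2. ∠PFY = 27°  [△PCF]
3. ∠FPY = 83°  [△PYF]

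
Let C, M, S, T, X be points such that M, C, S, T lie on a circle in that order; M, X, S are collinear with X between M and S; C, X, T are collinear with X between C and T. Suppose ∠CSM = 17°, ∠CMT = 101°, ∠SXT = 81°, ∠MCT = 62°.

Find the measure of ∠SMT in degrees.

1. ∠CTM = 17°  [same arc MC]
2. ∠MXT = 99°  [linear pair at X on MS]
3. ∠SMT = 64°  [△MXT]

∠SMT = 64°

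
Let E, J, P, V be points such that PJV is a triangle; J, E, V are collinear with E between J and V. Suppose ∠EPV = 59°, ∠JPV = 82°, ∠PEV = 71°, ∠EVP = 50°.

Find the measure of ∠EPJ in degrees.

∠EPJ = 23°

1. ∠JEP = 109°  [linear pair at E on JV]
2. ∠JVP = 50°  [E on ray VJ]
3. ∠PJV = 48°  [△PJV]
4. ∠EJP = 48°  [E on ray JV]
5. ∠EPJ = 23°  [△PJE]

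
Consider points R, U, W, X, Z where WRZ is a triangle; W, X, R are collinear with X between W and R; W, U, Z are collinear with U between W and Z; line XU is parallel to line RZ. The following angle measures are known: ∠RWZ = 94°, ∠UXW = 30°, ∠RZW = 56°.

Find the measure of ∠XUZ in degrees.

∠XUZ = 124°

1. ∠UWX = 94°  [X on WR, U on WZ]
2. ∠WUX = 56°  [△WXU]
3. ∠XUZ = 124°  [linear pair at U on WZ]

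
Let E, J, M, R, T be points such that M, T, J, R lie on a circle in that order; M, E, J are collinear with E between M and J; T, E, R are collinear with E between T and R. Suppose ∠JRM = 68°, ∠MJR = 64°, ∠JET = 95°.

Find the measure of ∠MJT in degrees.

1. ∠JMR = 48°  [△MJR]
2. ∠JTR = 48°  [same arc JR]
3. ∠MJT = 37°  [△TEJ]

∠MJT = 37°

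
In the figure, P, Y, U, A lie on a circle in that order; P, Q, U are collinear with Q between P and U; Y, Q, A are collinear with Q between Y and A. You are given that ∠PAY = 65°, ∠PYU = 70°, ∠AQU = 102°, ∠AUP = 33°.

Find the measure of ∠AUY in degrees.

1. ∠AYP = 33°  [same arc PA]
2. ∠APY = 82°  [△PYA]
3. ∠AUY = 98°  [cyclic PYUA, opposite ∠P+∠U]

∠AUY = 98°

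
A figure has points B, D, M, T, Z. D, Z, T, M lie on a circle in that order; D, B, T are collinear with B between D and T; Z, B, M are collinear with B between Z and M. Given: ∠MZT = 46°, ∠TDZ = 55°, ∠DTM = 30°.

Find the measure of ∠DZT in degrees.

∠DZT = 76°

1. ∠MDT = 46°  [same arc TM]
2. ∠DMT = 104°  [△DTM]
3. ∠DZT = 76°  [cyclic DZTM, opposite ∠Z+∠M]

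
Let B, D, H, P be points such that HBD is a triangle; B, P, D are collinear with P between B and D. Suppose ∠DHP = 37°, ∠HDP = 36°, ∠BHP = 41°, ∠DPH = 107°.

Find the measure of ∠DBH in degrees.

∠DBH = 66°

1. ∠BPH = 73°  [linear pair at P on BD]
2. ∠HBP = 66°  [△HBP]
3. ∠DBH = 66°  [P on ray BD]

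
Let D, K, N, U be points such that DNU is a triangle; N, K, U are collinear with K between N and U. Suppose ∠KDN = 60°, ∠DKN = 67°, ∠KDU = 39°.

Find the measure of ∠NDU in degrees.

∠NDU = 99°

1. ∠DNK = 53°  [△DNK]
2. ∠DKU = 113°  [linear pair at K on NU]
3. ∠DUK = 28°  [△DKU]
4. ∠DNU = 53°  [K on ray NU]
5. ∠DUN = 28°  [K on ray UN]
6. ∠NDU = 99°  [△DNU]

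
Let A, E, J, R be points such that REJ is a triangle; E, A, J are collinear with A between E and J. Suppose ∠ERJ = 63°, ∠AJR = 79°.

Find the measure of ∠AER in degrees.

1. ∠EJR = 79°  [A on ray JE]
2. ∠JER = 38°  [△REJ]
3. ∠AER = 38°  [A on ray EJ]

∠AER = 38°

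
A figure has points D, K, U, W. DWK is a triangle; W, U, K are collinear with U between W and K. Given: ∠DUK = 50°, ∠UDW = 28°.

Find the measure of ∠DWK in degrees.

∠DWK = 22°

1. ∠DUW = 130°  [linear pair at U on WK]
2. ∠DWU = 22°  [△DWU]
3. ∠DWK = 22°  [U on ray WK]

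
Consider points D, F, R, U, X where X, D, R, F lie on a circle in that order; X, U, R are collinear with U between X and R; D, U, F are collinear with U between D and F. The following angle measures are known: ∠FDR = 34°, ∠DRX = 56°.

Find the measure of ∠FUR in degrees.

1. ∠FXR = 34°  [same arc RF]
2. ∠DFX = 56°  [same arc XD]
3. ∠FUX = 90°  [△XUF]
4. ∠FUR = 90°  [linear pair at U on XR]

∠FUR = 90°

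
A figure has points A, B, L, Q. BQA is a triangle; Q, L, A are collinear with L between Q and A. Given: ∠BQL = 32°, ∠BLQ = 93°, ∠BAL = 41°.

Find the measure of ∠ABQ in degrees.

1. ∠AQB = 32°  [L on ray QA]
2. ∠BAQ = 41°  [L on ray AQ]
3. ∠ABQ = 107°  [△BQA]

∠ABQ = 107°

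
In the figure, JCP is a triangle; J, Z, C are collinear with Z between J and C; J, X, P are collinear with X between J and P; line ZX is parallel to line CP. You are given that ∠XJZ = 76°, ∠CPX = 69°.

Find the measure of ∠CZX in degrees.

1. ∠CJP = 76°  [Z on JC, X on JP]
2. ∠CPJ = 69°  [X on ray PJ]
3. ∠JCP = 35°  [△JCP]
4. ∠JZX = 35°  [ZX∥CP, corresponding at Z]
5. ∠CZX = 145°  [linear pair at Z on JC]

∠CZX = 145°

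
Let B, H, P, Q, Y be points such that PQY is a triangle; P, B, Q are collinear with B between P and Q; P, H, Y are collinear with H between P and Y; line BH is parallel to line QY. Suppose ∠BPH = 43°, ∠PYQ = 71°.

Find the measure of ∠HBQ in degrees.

1. ∠QPY = 43°  [B on PQ, H on PY]
2. ∠PQY = 66°  [△PQY]
3. ∠HBP = 66°  [BH∥QY, corresponding at B]
4. ∠HBQ = 114°  [linear pair at B on PQ]

∠HBQ = 114°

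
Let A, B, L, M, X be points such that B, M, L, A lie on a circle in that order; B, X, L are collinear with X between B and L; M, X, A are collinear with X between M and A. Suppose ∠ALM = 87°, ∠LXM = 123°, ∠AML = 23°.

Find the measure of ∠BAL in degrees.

∠BAL = 104°

1. ∠LAM = 70°  [△MLA]
2. ∠BLM = 34°  [△MXL]
3. ∠LBM = 70°  [same arc ML]
4. ∠BML = 76°  [△BML]
5. ∠BAL = 104°  [cyclic BMLA, opposite ∠M+∠A]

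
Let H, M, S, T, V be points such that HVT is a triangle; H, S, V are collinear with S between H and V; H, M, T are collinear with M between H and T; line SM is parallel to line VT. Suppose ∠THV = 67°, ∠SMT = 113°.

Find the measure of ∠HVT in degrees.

1. ∠MHS = 67°  [S on HV, M on HT]
2. ∠HMS = 67°  [linear pair at M on HT]
3. ∠HSM = 46°  [△HSM]
4. ∠HVT = 46°  [SM∥VT, corresponding at S]

∠HVT = 46°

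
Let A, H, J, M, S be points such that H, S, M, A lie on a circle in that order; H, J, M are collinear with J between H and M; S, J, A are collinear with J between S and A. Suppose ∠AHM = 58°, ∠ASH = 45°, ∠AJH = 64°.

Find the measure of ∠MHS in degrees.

∠MHS = 19°

1. ∠AMH = 45°  [same arc HA]
2. ∠AJM = 116°  [linear pair at J on HM]
3. ∠MAS = 19°  [△MJA]
4. ∠MHS = 19°  [same arc SM]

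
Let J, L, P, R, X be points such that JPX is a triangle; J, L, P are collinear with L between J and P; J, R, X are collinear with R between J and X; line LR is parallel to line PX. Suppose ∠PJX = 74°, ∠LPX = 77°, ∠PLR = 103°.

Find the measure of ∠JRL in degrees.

∠JRL = 29°

1. ∠LJR = 74°  [L on JP, R on JX]
2. ∠JLR = 77°  [linear pair at L on JP]
3. ∠JRL = 29°  [△JLR]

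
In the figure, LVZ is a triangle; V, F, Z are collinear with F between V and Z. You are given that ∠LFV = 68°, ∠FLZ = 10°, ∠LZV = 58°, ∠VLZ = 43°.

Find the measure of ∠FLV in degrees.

∠FLV = 33°

1. ∠LVZ = 79°  [△LVZ]
2. ∠FVL = 79°  [F on ray VZ]
3. ∠FLV = 33°  [△LVF]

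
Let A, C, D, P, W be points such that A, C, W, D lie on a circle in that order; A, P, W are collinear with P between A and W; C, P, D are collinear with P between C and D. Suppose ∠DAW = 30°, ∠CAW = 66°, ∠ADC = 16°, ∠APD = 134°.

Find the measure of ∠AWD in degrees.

1. ∠CDW = 66°  [same arc CW]
2. ∠DPW = 46°  [linear pair at P on AW]
3. ∠AWD = 68°  [△WPD]

∠AWD = 68°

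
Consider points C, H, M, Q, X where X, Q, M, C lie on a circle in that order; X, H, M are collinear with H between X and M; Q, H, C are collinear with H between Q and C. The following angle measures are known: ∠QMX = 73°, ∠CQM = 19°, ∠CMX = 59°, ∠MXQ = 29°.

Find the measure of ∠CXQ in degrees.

∠CXQ = 48°

1. ∠QCX = 73°  [same arc XQ]
2. ∠CQX = 59°  [same arc XC]
3. ∠CXQ = 48°  [△XQC]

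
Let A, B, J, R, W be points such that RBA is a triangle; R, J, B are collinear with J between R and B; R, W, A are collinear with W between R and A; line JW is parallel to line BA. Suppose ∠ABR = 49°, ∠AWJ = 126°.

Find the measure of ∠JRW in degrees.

∠JRW = 77°

1. ∠RJW = 49°  [JW∥BA, corresponding at J]
2. ∠JWR = 54°  [linear pair at W on RA]
3. ∠JRW = 77°  [△RJW]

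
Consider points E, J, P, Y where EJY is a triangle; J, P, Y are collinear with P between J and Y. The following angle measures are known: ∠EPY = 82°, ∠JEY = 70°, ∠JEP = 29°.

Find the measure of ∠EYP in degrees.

∠EYP = 57°

1. ∠EPJ = 98°  [linear pair at P on JY]
2. ∠EJP = 53°  [△EJP]
3. ∠EJY = 53°  [P on ray JY]
4. ∠EYJ = 57°  [△EJY]
5. ∠EYP = 57°  [P on ray YJ]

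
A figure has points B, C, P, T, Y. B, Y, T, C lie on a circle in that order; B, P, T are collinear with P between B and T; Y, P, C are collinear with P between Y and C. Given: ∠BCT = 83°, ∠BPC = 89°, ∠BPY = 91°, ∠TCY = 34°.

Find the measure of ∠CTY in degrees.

∠CTY = 104°

1. ∠BYT = 97°  [cyclic BYTC, opposite ∠Y+∠C]
2. ∠TPY = 89°  [vertical angles at P]
3. ∠TBY = 34°  [same arc YT]
4. ∠BTY = 49°  [△BYT]
5. ∠CYT = 42°  [△YPT]
6. ∠CTY = 104°  [△YTC]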